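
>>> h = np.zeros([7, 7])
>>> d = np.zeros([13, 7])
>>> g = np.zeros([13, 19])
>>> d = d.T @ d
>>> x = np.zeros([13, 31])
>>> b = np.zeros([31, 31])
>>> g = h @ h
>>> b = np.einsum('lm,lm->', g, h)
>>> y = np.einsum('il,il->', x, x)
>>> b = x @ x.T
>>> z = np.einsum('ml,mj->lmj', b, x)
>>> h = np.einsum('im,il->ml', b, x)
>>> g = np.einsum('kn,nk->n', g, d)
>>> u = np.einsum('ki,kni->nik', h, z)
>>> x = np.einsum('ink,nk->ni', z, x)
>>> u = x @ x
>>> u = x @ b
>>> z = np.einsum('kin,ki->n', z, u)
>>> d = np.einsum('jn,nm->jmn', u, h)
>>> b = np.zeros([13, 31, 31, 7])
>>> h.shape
(13, 31)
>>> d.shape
(13, 31, 13)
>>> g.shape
(7,)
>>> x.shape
(13, 13)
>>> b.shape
(13, 31, 31, 7)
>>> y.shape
()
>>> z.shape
(31,)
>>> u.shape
(13, 13)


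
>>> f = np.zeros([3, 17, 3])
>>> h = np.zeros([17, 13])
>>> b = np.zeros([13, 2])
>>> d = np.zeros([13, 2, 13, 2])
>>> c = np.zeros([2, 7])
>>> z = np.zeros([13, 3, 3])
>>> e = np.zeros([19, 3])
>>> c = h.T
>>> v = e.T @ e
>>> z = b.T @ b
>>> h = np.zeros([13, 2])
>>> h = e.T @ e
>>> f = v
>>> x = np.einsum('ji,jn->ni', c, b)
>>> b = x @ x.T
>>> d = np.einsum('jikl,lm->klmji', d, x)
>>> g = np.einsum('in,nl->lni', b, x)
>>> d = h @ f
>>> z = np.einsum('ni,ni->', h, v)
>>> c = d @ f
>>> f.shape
(3, 3)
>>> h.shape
(3, 3)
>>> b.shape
(2, 2)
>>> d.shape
(3, 3)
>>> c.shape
(3, 3)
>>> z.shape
()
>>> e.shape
(19, 3)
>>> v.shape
(3, 3)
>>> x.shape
(2, 17)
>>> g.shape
(17, 2, 2)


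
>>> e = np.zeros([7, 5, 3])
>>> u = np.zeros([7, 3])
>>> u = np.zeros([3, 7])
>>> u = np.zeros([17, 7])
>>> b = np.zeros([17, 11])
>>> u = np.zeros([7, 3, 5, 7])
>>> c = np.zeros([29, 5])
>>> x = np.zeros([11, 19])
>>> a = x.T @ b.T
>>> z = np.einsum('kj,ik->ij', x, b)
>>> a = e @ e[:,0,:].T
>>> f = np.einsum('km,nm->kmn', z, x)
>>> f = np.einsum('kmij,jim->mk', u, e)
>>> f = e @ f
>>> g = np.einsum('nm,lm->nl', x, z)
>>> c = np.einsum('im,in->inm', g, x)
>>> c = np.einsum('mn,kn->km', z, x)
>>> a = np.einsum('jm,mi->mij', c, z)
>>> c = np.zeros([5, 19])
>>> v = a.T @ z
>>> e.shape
(7, 5, 3)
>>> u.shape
(7, 3, 5, 7)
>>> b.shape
(17, 11)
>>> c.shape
(5, 19)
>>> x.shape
(11, 19)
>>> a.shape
(17, 19, 11)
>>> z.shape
(17, 19)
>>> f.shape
(7, 5, 7)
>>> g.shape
(11, 17)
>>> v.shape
(11, 19, 19)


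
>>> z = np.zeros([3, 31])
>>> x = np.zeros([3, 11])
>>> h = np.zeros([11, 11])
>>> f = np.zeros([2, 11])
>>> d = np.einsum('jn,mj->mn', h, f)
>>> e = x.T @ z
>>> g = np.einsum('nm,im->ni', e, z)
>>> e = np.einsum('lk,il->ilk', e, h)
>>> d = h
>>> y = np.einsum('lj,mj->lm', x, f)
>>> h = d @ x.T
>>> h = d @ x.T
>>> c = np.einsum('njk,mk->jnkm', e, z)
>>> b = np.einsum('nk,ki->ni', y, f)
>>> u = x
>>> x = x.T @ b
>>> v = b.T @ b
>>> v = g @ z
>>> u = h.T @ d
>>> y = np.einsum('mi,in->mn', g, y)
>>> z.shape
(3, 31)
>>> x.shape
(11, 11)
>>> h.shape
(11, 3)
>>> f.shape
(2, 11)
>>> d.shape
(11, 11)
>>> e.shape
(11, 11, 31)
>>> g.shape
(11, 3)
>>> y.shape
(11, 2)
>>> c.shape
(11, 11, 31, 3)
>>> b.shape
(3, 11)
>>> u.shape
(3, 11)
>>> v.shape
(11, 31)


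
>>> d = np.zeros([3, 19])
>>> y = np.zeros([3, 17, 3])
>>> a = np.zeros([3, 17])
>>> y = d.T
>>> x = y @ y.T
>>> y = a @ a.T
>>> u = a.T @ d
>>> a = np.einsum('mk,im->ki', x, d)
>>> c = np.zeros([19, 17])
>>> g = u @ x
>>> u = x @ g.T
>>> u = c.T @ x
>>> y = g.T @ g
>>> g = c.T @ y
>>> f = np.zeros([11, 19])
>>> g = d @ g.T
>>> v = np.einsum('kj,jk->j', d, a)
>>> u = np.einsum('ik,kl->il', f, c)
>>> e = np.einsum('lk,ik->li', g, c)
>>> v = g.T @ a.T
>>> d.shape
(3, 19)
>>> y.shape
(19, 19)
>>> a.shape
(19, 3)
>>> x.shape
(19, 19)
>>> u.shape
(11, 17)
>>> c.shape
(19, 17)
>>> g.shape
(3, 17)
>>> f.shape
(11, 19)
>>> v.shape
(17, 19)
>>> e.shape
(3, 19)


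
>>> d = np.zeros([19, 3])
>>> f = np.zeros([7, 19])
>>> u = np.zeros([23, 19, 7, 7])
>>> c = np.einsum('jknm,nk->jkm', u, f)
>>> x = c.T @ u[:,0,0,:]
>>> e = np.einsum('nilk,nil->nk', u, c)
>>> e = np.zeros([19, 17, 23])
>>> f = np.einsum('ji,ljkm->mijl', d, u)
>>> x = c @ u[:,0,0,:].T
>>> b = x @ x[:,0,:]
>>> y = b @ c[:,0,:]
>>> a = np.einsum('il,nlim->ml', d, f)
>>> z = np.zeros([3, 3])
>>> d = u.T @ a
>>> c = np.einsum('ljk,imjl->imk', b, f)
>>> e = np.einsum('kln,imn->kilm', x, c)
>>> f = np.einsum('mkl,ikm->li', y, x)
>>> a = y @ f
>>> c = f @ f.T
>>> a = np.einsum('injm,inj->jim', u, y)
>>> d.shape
(7, 7, 19, 3)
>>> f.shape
(7, 23)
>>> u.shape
(23, 19, 7, 7)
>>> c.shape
(7, 7)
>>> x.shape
(23, 19, 23)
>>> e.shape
(23, 7, 19, 3)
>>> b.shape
(23, 19, 23)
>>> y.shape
(23, 19, 7)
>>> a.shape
(7, 23, 7)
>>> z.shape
(3, 3)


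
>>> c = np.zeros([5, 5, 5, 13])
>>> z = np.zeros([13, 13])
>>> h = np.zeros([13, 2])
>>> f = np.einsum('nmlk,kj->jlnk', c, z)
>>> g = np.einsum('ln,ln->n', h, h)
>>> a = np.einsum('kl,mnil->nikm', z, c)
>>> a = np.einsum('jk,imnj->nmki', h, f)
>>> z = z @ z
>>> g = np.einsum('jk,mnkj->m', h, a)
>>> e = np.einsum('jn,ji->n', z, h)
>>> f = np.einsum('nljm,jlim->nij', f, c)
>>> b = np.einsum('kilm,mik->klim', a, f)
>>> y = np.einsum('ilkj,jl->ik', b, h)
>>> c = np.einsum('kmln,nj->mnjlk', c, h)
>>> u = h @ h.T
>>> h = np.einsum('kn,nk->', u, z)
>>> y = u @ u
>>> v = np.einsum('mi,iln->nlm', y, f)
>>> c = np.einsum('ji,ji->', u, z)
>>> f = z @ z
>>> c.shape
()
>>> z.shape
(13, 13)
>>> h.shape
()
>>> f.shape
(13, 13)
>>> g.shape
(5,)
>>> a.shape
(5, 5, 2, 13)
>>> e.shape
(13,)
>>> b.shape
(5, 2, 5, 13)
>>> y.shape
(13, 13)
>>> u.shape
(13, 13)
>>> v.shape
(5, 5, 13)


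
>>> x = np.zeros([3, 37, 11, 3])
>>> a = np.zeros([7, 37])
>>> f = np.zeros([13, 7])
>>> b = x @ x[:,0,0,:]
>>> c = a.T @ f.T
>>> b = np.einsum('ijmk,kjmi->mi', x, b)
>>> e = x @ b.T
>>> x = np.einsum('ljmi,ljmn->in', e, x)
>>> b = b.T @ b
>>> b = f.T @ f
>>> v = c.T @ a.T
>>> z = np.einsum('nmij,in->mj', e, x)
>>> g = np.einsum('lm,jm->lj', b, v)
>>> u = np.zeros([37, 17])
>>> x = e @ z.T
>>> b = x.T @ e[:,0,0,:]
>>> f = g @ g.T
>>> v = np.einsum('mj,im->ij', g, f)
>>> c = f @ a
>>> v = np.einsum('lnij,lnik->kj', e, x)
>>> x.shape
(3, 37, 11, 37)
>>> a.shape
(7, 37)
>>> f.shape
(7, 7)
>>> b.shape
(37, 11, 37, 11)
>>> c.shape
(7, 37)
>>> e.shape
(3, 37, 11, 11)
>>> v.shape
(37, 11)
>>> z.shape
(37, 11)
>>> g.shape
(7, 13)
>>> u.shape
(37, 17)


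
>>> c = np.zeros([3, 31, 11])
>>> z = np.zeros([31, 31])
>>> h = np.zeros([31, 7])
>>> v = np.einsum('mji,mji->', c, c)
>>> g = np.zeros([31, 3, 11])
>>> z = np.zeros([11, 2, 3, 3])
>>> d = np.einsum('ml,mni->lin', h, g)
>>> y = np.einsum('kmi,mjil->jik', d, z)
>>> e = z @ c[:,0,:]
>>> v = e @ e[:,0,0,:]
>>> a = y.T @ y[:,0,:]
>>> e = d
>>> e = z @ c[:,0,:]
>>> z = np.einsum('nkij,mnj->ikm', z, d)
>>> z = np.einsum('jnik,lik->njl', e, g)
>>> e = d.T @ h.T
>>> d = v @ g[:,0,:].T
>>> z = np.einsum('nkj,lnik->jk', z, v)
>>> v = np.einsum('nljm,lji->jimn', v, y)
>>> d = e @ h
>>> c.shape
(3, 31, 11)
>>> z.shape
(31, 11)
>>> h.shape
(31, 7)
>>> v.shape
(3, 7, 11, 11)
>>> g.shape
(31, 3, 11)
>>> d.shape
(3, 11, 7)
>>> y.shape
(2, 3, 7)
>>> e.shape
(3, 11, 31)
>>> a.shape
(7, 3, 7)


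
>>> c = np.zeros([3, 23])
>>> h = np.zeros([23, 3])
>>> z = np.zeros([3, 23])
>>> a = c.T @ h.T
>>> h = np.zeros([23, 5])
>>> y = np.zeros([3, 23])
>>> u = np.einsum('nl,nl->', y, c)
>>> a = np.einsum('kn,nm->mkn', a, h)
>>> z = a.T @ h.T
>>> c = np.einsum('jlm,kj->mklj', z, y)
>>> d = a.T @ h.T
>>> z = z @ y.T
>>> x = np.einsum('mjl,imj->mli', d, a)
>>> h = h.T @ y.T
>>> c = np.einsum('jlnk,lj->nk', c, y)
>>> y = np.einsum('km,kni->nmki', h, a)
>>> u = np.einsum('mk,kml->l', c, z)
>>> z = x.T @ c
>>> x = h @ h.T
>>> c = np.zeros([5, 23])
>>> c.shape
(5, 23)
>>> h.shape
(5, 3)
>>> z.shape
(5, 23, 23)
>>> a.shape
(5, 23, 23)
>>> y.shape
(23, 3, 5, 23)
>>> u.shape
(3,)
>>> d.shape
(23, 23, 23)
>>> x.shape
(5, 5)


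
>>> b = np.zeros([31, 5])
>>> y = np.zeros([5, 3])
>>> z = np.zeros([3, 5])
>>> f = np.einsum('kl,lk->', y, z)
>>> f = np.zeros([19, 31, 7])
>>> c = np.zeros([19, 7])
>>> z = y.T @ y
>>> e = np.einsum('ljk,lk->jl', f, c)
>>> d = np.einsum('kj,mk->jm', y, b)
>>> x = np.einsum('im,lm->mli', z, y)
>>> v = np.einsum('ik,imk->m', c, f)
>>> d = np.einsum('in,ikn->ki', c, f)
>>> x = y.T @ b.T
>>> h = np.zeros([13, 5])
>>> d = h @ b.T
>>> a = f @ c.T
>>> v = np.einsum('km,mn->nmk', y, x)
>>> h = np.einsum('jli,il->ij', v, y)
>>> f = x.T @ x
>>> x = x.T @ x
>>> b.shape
(31, 5)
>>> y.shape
(5, 3)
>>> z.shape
(3, 3)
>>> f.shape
(31, 31)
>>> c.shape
(19, 7)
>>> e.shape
(31, 19)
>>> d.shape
(13, 31)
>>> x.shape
(31, 31)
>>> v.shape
(31, 3, 5)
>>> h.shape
(5, 31)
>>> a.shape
(19, 31, 19)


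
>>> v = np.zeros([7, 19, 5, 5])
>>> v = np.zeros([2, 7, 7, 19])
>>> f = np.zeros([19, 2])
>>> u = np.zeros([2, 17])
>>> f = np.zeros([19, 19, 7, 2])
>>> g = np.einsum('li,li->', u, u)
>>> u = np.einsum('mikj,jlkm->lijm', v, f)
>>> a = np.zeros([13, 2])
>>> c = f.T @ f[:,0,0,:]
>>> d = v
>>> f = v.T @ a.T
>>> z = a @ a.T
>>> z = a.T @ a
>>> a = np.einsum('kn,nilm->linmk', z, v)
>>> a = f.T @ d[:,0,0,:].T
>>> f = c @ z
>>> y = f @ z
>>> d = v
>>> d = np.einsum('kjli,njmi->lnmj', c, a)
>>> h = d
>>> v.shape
(2, 7, 7, 19)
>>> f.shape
(2, 7, 19, 2)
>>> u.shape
(19, 7, 19, 2)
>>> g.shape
()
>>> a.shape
(13, 7, 7, 2)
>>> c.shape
(2, 7, 19, 2)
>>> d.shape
(19, 13, 7, 7)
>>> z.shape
(2, 2)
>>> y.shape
(2, 7, 19, 2)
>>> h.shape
(19, 13, 7, 7)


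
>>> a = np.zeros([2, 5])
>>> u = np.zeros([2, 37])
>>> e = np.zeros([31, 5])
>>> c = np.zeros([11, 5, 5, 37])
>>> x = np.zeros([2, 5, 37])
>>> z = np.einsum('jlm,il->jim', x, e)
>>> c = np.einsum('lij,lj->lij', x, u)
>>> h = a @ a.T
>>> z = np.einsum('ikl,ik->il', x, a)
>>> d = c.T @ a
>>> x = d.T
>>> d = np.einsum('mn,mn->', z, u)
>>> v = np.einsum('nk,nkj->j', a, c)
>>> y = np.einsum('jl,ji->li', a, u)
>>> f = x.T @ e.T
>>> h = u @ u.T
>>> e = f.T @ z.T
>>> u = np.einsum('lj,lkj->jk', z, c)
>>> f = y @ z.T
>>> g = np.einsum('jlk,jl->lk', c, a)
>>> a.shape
(2, 5)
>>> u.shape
(37, 5)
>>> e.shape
(31, 5, 2)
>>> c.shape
(2, 5, 37)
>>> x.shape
(5, 5, 37)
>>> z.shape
(2, 37)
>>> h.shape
(2, 2)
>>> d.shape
()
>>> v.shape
(37,)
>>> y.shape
(5, 37)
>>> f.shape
(5, 2)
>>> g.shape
(5, 37)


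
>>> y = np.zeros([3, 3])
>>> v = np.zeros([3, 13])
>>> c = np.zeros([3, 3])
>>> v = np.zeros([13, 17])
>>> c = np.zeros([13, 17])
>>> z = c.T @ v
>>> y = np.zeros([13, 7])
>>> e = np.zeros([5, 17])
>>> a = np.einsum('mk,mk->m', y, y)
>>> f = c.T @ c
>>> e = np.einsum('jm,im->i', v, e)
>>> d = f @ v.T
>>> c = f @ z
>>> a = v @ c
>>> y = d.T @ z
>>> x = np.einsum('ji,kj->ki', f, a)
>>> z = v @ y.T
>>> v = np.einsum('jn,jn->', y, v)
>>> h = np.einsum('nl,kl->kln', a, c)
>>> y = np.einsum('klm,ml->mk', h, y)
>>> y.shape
(13, 17)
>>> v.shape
()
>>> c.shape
(17, 17)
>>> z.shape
(13, 13)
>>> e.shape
(5,)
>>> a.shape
(13, 17)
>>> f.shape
(17, 17)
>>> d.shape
(17, 13)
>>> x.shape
(13, 17)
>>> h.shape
(17, 17, 13)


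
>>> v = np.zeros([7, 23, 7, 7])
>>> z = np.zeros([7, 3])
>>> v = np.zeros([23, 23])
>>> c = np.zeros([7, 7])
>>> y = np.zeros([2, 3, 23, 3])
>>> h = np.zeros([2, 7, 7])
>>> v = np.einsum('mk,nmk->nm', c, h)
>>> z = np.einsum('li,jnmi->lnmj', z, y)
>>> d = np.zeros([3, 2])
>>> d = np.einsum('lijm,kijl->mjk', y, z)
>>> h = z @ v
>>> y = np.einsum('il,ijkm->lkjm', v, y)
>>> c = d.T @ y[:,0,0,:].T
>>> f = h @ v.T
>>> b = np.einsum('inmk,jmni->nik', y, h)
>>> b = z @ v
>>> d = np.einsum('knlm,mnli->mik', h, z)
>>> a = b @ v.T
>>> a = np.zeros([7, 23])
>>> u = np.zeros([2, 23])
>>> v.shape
(2, 7)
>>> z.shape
(7, 3, 23, 2)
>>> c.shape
(7, 23, 7)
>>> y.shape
(7, 23, 3, 3)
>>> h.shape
(7, 3, 23, 7)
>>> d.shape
(7, 2, 7)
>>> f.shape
(7, 3, 23, 2)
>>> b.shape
(7, 3, 23, 7)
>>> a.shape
(7, 23)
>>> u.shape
(2, 23)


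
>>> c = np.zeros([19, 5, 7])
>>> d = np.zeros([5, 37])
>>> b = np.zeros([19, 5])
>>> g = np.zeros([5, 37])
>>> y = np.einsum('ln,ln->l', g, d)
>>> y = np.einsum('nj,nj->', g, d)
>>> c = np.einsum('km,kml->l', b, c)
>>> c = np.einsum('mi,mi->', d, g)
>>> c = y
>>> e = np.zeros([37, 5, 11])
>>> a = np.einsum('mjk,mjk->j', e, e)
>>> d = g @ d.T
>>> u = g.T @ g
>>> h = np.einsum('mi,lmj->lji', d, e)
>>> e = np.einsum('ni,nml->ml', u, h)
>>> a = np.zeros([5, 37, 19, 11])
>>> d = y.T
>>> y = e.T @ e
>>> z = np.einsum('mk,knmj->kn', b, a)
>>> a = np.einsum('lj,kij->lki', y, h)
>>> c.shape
()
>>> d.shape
()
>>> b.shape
(19, 5)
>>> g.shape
(5, 37)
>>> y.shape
(5, 5)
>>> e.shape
(11, 5)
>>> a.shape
(5, 37, 11)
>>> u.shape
(37, 37)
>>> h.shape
(37, 11, 5)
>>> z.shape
(5, 37)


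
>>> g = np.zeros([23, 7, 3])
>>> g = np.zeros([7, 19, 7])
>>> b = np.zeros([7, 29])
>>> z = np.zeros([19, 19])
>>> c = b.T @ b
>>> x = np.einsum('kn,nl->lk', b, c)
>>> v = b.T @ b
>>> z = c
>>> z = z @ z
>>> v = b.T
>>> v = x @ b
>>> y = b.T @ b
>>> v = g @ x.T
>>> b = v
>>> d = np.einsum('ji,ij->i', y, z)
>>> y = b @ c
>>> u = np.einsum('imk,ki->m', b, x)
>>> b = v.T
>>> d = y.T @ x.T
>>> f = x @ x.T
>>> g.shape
(7, 19, 7)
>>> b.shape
(29, 19, 7)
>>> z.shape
(29, 29)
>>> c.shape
(29, 29)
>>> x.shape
(29, 7)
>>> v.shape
(7, 19, 29)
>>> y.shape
(7, 19, 29)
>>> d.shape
(29, 19, 29)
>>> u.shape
(19,)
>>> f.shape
(29, 29)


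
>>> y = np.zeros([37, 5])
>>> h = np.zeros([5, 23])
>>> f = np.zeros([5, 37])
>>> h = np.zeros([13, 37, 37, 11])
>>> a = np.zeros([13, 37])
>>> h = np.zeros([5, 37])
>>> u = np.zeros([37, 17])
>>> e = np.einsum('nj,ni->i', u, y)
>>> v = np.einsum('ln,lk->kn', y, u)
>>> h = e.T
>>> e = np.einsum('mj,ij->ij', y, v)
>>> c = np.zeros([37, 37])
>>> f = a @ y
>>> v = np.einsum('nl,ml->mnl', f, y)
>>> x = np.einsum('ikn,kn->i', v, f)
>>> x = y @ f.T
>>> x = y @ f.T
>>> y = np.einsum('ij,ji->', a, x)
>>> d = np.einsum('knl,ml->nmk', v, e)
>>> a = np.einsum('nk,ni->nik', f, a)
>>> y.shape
()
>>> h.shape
(5,)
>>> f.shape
(13, 5)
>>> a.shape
(13, 37, 5)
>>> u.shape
(37, 17)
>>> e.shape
(17, 5)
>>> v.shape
(37, 13, 5)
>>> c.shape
(37, 37)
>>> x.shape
(37, 13)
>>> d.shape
(13, 17, 37)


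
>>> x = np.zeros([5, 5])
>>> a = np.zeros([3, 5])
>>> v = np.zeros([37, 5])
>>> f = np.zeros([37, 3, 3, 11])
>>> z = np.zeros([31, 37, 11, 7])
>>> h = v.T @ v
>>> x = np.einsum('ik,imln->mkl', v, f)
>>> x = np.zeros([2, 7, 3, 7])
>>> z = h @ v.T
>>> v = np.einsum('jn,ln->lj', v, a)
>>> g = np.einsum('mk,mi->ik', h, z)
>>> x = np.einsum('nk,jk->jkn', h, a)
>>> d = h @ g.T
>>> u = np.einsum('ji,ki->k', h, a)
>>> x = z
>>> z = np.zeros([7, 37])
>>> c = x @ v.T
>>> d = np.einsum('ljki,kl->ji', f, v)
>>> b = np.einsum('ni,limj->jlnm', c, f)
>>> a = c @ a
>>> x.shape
(5, 37)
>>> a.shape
(5, 5)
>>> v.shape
(3, 37)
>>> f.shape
(37, 3, 3, 11)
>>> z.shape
(7, 37)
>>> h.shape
(5, 5)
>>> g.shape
(37, 5)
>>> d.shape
(3, 11)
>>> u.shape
(3,)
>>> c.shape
(5, 3)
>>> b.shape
(11, 37, 5, 3)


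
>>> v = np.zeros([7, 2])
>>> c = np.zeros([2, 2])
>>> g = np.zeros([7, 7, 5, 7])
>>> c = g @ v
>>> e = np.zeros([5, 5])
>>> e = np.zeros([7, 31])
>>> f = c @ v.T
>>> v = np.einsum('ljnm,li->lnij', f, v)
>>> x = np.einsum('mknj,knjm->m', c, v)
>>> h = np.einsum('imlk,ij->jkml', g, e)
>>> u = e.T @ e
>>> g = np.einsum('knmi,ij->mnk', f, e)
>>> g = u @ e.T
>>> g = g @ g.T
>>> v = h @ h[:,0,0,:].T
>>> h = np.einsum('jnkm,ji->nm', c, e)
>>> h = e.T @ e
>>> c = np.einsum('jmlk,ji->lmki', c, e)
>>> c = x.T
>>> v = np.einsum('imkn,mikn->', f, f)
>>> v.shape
()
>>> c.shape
(7,)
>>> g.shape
(31, 31)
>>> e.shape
(7, 31)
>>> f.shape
(7, 7, 5, 7)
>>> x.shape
(7,)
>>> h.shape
(31, 31)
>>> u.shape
(31, 31)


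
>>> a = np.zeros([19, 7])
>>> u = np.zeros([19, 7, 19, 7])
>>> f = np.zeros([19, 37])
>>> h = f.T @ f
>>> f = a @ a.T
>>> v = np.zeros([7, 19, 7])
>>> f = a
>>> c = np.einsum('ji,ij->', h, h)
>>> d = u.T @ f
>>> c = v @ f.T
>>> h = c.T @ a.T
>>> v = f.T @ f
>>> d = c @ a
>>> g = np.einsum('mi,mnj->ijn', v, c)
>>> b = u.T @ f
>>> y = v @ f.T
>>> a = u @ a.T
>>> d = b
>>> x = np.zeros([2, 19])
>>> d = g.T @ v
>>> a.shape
(19, 7, 19, 19)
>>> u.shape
(19, 7, 19, 7)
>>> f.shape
(19, 7)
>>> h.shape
(19, 19, 19)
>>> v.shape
(7, 7)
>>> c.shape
(7, 19, 19)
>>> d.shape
(19, 19, 7)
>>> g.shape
(7, 19, 19)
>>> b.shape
(7, 19, 7, 7)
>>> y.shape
(7, 19)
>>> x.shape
(2, 19)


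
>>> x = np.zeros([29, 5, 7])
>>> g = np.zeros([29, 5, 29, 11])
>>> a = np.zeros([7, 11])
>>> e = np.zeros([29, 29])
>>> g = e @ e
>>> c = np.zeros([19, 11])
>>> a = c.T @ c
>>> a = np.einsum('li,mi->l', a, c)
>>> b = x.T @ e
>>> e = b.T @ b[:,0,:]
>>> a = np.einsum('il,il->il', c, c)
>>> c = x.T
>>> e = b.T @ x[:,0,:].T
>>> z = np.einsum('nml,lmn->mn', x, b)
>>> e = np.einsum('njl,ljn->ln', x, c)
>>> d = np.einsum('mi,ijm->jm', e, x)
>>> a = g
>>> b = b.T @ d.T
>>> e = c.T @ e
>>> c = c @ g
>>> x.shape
(29, 5, 7)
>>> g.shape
(29, 29)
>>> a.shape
(29, 29)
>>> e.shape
(29, 5, 29)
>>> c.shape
(7, 5, 29)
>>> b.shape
(29, 5, 5)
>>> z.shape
(5, 29)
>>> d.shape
(5, 7)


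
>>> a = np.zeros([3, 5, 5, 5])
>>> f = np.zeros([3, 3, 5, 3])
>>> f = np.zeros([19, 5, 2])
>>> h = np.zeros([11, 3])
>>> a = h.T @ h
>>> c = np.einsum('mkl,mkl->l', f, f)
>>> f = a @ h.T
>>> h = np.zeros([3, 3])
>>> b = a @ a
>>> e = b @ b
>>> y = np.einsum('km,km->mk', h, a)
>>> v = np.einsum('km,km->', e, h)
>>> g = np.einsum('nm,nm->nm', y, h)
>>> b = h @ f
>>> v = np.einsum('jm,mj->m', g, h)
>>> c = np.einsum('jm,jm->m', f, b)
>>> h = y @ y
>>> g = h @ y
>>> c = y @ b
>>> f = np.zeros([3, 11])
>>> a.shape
(3, 3)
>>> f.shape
(3, 11)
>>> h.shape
(3, 3)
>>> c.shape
(3, 11)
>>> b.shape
(3, 11)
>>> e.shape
(3, 3)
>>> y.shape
(3, 3)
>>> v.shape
(3,)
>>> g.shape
(3, 3)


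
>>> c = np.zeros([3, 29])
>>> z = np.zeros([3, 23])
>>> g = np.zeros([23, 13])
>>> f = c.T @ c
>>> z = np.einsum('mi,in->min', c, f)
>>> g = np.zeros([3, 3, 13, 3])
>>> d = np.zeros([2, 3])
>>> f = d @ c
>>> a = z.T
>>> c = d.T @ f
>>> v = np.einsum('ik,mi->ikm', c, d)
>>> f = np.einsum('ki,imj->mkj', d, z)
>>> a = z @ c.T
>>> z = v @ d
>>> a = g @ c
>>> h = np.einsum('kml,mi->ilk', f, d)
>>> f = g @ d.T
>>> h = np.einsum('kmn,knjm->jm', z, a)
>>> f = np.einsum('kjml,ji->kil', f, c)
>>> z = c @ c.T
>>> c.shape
(3, 29)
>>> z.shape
(3, 3)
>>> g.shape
(3, 3, 13, 3)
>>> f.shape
(3, 29, 2)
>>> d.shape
(2, 3)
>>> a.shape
(3, 3, 13, 29)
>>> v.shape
(3, 29, 2)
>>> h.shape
(13, 29)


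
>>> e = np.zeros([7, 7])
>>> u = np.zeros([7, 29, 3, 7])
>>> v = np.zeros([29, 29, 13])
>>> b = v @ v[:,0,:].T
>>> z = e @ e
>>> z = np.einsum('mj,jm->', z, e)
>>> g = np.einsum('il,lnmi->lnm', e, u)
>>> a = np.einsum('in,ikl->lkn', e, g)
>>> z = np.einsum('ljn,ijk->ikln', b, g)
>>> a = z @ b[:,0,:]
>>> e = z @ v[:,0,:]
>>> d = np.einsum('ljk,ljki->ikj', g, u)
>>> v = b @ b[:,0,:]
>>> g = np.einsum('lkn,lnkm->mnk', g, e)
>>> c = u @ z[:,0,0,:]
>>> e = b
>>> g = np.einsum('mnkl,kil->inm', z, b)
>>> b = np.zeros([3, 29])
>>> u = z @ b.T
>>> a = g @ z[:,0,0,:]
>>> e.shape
(29, 29, 29)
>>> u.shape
(7, 3, 29, 3)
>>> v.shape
(29, 29, 29)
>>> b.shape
(3, 29)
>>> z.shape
(7, 3, 29, 29)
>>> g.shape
(29, 3, 7)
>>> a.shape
(29, 3, 29)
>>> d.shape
(7, 3, 29)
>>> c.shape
(7, 29, 3, 29)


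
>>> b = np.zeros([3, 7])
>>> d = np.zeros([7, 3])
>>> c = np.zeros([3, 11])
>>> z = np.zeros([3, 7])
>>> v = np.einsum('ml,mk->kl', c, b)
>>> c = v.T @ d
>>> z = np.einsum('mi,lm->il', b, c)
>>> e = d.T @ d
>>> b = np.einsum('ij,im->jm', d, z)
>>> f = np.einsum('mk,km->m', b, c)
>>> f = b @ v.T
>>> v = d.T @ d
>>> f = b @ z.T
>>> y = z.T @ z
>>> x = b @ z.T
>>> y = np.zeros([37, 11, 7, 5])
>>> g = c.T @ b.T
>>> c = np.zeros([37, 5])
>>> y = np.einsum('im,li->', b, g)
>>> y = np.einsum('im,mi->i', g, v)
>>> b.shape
(3, 11)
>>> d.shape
(7, 3)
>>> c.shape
(37, 5)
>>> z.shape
(7, 11)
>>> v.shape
(3, 3)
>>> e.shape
(3, 3)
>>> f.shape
(3, 7)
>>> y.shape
(3,)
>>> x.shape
(3, 7)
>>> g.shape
(3, 3)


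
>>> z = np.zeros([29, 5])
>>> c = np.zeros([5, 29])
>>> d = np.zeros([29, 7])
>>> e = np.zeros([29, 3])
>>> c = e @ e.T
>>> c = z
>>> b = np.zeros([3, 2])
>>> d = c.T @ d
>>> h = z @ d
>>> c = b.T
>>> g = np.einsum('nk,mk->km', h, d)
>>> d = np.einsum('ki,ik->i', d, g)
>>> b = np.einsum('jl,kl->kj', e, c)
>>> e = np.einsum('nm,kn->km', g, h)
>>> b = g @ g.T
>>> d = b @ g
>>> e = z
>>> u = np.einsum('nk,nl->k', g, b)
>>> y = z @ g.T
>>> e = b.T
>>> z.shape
(29, 5)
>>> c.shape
(2, 3)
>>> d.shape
(7, 5)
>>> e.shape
(7, 7)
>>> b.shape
(7, 7)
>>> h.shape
(29, 7)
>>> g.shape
(7, 5)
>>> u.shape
(5,)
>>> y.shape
(29, 7)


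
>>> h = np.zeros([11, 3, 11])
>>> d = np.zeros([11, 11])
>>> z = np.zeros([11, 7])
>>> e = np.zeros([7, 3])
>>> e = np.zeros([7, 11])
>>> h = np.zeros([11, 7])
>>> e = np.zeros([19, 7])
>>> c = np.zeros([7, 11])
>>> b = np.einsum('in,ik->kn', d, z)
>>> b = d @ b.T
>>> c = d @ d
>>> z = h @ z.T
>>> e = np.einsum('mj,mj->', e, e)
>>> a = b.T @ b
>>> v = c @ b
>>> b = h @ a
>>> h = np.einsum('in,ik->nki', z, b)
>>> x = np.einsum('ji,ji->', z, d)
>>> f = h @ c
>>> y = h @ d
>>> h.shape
(11, 7, 11)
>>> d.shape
(11, 11)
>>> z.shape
(11, 11)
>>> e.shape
()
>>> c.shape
(11, 11)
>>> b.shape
(11, 7)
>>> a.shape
(7, 7)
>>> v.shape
(11, 7)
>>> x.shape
()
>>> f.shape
(11, 7, 11)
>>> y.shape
(11, 7, 11)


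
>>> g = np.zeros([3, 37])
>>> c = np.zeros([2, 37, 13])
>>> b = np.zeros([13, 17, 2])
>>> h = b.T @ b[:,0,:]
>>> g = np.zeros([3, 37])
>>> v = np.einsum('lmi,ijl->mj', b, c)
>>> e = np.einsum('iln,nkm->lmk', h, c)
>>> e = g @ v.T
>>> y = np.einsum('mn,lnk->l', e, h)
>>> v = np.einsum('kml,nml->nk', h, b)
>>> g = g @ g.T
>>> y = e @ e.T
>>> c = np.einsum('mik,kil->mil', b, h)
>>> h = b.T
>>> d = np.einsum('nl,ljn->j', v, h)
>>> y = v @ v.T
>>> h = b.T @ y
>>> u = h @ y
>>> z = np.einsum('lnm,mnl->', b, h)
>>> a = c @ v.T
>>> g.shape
(3, 3)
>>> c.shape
(13, 17, 2)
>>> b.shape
(13, 17, 2)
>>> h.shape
(2, 17, 13)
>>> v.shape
(13, 2)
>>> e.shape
(3, 17)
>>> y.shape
(13, 13)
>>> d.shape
(17,)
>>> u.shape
(2, 17, 13)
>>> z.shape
()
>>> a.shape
(13, 17, 13)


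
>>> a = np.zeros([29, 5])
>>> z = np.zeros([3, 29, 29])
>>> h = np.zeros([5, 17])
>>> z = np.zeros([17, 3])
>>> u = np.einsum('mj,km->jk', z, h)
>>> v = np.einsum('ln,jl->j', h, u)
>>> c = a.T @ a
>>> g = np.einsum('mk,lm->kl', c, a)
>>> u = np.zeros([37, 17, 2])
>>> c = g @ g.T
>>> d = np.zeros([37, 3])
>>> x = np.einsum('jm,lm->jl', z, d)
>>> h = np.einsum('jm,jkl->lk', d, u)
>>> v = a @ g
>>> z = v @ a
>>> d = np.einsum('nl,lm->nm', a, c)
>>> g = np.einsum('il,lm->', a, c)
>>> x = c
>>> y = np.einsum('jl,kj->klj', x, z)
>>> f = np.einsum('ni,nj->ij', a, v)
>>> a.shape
(29, 5)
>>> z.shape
(29, 5)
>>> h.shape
(2, 17)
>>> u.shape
(37, 17, 2)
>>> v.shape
(29, 29)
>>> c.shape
(5, 5)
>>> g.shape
()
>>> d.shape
(29, 5)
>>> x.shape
(5, 5)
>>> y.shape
(29, 5, 5)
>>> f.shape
(5, 29)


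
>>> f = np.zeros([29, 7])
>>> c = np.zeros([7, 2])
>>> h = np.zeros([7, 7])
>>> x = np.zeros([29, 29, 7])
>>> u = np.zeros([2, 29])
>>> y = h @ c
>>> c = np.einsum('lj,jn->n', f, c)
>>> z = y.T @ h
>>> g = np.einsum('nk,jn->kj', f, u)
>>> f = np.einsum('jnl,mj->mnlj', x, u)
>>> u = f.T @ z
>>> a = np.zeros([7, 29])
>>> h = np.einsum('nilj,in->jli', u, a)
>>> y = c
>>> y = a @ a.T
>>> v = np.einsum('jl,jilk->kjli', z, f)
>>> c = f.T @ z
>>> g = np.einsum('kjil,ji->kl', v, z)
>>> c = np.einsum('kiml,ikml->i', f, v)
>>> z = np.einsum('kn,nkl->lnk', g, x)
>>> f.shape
(2, 29, 7, 29)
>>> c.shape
(29,)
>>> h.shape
(7, 29, 7)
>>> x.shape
(29, 29, 7)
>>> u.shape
(29, 7, 29, 7)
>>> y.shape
(7, 7)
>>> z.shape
(7, 29, 29)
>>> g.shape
(29, 29)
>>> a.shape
(7, 29)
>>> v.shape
(29, 2, 7, 29)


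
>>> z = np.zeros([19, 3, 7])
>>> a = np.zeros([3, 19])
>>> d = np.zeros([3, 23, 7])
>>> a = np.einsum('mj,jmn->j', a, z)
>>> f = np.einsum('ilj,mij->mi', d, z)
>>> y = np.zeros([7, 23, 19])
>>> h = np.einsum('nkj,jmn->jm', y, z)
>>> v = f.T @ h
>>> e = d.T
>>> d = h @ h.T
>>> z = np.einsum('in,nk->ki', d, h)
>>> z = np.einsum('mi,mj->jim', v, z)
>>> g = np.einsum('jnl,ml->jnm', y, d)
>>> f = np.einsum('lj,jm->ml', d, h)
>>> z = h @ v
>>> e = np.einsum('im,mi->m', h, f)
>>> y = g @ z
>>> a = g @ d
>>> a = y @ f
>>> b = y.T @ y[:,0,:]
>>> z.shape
(19, 3)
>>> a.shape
(7, 23, 19)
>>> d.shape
(19, 19)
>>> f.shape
(3, 19)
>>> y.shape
(7, 23, 3)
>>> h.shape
(19, 3)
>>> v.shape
(3, 3)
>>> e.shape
(3,)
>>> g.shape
(7, 23, 19)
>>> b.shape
(3, 23, 3)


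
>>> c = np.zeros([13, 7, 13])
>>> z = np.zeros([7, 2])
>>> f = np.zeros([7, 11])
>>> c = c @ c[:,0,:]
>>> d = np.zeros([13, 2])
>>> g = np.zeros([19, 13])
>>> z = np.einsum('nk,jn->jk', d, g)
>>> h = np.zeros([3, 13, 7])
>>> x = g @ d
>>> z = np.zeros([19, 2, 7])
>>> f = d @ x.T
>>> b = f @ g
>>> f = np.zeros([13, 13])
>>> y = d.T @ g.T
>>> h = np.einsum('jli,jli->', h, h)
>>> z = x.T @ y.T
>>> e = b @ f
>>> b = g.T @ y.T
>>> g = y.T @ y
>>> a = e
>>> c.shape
(13, 7, 13)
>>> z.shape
(2, 2)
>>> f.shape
(13, 13)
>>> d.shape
(13, 2)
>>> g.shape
(19, 19)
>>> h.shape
()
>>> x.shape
(19, 2)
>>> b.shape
(13, 2)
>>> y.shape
(2, 19)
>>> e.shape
(13, 13)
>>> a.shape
(13, 13)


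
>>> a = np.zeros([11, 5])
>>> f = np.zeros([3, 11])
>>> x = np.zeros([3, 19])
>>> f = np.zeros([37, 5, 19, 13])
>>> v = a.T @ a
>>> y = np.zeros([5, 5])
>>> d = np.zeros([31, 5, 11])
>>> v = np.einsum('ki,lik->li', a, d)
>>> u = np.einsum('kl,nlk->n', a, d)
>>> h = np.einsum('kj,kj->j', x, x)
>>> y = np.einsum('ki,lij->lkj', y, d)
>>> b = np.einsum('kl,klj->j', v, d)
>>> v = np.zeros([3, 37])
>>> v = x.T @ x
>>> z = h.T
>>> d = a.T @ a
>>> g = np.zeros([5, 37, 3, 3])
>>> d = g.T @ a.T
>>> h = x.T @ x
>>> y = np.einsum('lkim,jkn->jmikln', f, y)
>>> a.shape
(11, 5)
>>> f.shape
(37, 5, 19, 13)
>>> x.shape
(3, 19)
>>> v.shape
(19, 19)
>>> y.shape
(31, 13, 19, 5, 37, 11)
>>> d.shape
(3, 3, 37, 11)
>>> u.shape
(31,)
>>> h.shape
(19, 19)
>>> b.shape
(11,)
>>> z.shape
(19,)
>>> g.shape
(5, 37, 3, 3)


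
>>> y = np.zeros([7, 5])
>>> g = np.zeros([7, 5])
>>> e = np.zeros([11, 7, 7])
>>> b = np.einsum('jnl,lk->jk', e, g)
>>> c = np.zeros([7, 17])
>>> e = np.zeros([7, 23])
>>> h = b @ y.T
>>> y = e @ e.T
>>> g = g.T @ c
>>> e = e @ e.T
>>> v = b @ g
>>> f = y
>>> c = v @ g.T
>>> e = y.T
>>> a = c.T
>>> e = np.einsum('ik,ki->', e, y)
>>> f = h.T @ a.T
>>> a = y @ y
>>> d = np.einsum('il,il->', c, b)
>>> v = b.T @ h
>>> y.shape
(7, 7)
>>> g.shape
(5, 17)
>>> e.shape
()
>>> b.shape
(11, 5)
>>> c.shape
(11, 5)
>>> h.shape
(11, 7)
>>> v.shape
(5, 7)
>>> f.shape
(7, 5)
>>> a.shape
(7, 7)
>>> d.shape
()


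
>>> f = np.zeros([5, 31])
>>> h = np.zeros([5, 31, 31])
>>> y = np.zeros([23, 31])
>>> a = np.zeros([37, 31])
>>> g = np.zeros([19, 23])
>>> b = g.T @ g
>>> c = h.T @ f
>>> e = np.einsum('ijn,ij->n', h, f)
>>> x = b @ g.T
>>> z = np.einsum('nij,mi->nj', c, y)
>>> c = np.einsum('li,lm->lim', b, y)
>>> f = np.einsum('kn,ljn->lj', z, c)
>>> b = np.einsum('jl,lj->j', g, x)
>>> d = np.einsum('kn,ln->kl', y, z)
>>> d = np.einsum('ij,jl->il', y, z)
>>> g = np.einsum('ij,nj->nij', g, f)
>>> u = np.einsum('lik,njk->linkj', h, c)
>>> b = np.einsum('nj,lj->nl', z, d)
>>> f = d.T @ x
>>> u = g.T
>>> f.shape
(31, 19)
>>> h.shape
(5, 31, 31)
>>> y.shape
(23, 31)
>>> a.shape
(37, 31)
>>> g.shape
(23, 19, 23)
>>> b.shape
(31, 23)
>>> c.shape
(23, 23, 31)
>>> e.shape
(31,)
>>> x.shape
(23, 19)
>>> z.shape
(31, 31)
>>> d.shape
(23, 31)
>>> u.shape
(23, 19, 23)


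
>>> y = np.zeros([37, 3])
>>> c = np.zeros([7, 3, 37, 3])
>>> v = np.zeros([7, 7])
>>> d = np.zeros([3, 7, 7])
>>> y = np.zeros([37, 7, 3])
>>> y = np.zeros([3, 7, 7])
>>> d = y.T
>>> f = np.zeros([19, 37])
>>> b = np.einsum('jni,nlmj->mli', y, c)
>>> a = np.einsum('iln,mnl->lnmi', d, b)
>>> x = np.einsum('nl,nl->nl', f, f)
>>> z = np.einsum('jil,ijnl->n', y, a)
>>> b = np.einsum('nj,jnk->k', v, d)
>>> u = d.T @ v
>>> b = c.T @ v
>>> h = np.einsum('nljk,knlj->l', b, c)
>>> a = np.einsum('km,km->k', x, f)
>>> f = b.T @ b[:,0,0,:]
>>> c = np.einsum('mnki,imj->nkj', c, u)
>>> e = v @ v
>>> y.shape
(3, 7, 7)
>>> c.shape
(3, 37, 7)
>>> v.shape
(7, 7)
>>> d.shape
(7, 7, 3)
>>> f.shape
(7, 3, 37, 7)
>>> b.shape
(3, 37, 3, 7)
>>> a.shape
(19,)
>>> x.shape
(19, 37)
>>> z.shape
(37,)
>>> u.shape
(3, 7, 7)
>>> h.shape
(37,)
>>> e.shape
(7, 7)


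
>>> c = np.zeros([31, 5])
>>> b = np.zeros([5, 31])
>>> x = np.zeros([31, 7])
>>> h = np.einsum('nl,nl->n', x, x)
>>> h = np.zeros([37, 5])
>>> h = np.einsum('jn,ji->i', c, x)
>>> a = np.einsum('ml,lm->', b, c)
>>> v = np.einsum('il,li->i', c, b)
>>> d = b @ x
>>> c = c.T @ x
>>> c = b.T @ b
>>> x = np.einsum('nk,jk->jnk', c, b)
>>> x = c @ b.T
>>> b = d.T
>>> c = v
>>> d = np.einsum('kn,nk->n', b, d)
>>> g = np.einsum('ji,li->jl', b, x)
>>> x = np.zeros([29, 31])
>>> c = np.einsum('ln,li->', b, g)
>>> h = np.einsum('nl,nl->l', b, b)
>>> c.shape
()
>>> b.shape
(7, 5)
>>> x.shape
(29, 31)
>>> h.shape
(5,)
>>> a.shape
()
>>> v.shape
(31,)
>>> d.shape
(5,)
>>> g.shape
(7, 31)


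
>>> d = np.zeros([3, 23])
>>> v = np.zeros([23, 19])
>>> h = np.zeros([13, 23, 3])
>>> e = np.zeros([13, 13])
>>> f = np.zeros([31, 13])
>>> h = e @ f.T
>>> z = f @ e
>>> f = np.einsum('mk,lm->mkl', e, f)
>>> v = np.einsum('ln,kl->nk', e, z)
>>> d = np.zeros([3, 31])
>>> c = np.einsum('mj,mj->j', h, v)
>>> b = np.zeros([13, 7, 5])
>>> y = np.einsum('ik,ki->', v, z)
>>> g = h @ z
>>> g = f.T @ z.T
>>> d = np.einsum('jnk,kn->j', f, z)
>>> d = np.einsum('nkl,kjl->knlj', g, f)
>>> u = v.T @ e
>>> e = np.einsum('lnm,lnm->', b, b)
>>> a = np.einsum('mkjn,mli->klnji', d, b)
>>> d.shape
(13, 31, 31, 13)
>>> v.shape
(13, 31)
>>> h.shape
(13, 31)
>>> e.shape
()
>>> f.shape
(13, 13, 31)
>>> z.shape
(31, 13)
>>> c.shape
(31,)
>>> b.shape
(13, 7, 5)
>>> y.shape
()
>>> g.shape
(31, 13, 31)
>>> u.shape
(31, 13)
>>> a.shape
(31, 7, 13, 31, 5)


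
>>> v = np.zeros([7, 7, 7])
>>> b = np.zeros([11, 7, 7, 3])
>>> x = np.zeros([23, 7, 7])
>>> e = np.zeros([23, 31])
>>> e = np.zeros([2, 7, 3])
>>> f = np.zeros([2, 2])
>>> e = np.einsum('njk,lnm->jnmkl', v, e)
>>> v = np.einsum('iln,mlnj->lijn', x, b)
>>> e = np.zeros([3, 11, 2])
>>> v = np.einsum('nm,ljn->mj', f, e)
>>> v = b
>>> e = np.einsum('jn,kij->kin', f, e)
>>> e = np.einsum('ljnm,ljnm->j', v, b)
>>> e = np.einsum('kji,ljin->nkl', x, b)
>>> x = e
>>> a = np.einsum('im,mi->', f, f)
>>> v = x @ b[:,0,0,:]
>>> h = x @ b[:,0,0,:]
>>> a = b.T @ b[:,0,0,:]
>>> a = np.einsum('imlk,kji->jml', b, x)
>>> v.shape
(3, 23, 3)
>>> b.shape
(11, 7, 7, 3)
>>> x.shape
(3, 23, 11)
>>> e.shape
(3, 23, 11)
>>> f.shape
(2, 2)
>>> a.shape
(23, 7, 7)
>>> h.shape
(3, 23, 3)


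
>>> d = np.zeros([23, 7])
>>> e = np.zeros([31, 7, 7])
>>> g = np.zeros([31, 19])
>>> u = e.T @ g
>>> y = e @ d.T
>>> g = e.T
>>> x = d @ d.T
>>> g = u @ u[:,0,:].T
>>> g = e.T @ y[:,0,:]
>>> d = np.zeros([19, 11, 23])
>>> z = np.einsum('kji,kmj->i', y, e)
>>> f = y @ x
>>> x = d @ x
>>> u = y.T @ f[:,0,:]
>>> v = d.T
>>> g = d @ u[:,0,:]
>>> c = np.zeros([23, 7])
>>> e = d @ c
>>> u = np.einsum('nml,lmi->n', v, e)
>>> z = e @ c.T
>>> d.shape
(19, 11, 23)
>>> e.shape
(19, 11, 7)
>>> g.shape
(19, 11, 23)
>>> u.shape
(23,)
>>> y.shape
(31, 7, 23)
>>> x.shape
(19, 11, 23)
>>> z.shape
(19, 11, 23)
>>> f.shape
(31, 7, 23)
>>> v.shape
(23, 11, 19)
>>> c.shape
(23, 7)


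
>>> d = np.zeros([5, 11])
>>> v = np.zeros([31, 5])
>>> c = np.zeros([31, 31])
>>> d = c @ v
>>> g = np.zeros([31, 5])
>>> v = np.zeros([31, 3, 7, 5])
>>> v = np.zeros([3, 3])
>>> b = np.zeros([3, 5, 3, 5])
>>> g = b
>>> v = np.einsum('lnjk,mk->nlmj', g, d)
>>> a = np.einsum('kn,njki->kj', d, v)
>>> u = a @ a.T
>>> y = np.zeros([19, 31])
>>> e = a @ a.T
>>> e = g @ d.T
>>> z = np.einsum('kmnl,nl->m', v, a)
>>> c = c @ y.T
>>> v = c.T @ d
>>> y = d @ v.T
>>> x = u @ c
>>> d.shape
(31, 5)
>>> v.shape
(19, 5)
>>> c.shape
(31, 19)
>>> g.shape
(3, 5, 3, 5)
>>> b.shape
(3, 5, 3, 5)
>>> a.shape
(31, 3)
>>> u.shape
(31, 31)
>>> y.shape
(31, 19)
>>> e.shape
(3, 5, 3, 31)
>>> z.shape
(3,)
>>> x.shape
(31, 19)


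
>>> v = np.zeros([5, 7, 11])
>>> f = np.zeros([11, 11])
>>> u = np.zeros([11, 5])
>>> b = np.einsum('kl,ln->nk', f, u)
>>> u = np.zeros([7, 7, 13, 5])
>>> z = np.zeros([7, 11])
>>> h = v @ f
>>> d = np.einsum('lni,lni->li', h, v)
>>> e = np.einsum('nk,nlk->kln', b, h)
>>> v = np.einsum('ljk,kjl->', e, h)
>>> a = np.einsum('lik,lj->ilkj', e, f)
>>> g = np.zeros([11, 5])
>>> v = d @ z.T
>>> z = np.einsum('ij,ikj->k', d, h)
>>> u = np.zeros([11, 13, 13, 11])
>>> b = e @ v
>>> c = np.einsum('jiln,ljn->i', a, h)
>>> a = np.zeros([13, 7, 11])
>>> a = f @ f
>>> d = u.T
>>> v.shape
(5, 7)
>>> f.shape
(11, 11)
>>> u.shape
(11, 13, 13, 11)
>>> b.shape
(11, 7, 7)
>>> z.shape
(7,)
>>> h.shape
(5, 7, 11)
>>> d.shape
(11, 13, 13, 11)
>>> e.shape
(11, 7, 5)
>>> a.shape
(11, 11)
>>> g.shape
(11, 5)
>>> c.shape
(11,)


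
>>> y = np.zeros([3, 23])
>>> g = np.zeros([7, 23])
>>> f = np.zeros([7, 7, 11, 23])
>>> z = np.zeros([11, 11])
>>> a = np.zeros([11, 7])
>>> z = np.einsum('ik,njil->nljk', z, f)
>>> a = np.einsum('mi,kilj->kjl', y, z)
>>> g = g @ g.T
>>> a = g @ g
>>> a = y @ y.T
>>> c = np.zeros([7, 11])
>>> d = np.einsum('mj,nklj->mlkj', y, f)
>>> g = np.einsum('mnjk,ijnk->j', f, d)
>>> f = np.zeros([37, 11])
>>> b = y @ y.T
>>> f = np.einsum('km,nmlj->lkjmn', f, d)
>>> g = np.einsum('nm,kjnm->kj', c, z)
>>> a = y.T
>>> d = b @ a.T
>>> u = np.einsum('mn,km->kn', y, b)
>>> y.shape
(3, 23)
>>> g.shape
(7, 23)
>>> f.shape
(7, 37, 23, 11, 3)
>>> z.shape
(7, 23, 7, 11)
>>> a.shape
(23, 3)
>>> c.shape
(7, 11)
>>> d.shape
(3, 23)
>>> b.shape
(3, 3)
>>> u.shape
(3, 23)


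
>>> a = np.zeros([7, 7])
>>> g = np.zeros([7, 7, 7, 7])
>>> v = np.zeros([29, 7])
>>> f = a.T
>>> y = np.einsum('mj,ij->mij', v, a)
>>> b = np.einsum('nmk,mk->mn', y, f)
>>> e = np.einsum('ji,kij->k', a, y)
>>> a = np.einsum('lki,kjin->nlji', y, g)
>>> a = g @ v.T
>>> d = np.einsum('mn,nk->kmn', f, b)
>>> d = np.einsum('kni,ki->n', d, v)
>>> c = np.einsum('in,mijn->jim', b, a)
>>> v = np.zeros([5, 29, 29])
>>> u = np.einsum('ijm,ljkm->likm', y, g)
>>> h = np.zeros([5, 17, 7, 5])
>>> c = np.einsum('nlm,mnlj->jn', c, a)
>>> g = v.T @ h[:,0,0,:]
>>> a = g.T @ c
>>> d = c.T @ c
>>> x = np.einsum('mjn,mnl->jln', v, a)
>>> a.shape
(5, 29, 7)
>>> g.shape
(29, 29, 5)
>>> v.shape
(5, 29, 29)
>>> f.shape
(7, 7)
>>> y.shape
(29, 7, 7)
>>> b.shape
(7, 29)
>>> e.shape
(29,)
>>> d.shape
(7, 7)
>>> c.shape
(29, 7)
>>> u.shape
(7, 29, 7, 7)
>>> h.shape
(5, 17, 7, 5)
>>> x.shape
(29, 7, 29)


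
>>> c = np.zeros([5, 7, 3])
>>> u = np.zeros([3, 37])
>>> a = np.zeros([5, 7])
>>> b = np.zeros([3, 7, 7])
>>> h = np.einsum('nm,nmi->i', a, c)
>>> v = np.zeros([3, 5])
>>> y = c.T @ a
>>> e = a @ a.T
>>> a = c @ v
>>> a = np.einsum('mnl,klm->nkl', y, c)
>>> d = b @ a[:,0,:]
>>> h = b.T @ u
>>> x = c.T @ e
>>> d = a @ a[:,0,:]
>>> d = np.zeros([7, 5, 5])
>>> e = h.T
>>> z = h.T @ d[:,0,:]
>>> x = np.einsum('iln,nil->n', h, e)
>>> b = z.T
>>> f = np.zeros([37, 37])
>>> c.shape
(5, 7, 3)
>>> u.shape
(3, 37)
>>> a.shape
(7, 5, 7)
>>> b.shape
(5, 7, 37)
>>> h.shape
(7, 7, 37)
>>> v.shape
(3, 5)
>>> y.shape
(3, 7, 7)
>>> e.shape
(37, 7, 7)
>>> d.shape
(7, 5, 5)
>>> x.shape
(37,)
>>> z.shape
(37, 7, 5)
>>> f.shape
(37, 37)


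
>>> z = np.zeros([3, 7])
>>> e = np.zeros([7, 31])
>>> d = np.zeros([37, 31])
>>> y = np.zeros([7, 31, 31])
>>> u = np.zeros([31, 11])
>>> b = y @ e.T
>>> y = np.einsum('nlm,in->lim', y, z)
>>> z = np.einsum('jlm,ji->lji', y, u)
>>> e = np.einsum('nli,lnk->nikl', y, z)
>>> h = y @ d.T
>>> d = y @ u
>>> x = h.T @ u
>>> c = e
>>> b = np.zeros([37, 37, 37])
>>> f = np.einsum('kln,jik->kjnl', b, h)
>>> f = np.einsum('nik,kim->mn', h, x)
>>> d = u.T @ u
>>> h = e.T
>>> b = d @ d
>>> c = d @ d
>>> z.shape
(3, 31, 11)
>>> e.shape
(31, 31, 11, 3)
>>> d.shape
(11, 11)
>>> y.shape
(31, 3, 31)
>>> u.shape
(31, 11)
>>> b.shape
(11, 11)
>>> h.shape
(3, 11, 31, 31)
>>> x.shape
(37, 3, 11)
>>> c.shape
(11, 11)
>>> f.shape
(11, 31)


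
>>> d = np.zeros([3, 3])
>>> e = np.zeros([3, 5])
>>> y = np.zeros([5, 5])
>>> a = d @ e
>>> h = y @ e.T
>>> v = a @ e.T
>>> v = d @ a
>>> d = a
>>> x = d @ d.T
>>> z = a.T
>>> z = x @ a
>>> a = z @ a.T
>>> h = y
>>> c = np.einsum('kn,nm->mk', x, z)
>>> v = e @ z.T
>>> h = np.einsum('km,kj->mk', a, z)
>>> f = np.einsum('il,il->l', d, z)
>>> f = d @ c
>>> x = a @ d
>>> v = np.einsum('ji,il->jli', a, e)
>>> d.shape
(3, 5)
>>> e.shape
(3, 5)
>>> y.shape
(5, 5)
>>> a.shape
(3, 3)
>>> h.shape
(3, 3)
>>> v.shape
(3, 5, 3)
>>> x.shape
(3, 5)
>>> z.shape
(3, 5)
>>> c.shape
(5, 3)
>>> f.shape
(3, 3)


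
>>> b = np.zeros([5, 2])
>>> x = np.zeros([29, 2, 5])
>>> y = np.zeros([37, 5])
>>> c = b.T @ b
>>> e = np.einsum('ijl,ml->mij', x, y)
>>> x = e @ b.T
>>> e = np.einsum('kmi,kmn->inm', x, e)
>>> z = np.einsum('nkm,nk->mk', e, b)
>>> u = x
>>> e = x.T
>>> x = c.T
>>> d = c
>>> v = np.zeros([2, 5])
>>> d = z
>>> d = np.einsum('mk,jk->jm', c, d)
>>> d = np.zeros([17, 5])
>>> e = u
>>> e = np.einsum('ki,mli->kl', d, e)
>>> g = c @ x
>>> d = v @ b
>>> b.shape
(5, 2)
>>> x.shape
(2, 2)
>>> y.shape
(37, 5)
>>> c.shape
(2, 2)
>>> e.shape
(17, 29)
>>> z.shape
(29, 2)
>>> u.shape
(37, 29, 5)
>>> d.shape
(2, 2)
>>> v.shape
(2, 5)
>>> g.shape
(2, 2)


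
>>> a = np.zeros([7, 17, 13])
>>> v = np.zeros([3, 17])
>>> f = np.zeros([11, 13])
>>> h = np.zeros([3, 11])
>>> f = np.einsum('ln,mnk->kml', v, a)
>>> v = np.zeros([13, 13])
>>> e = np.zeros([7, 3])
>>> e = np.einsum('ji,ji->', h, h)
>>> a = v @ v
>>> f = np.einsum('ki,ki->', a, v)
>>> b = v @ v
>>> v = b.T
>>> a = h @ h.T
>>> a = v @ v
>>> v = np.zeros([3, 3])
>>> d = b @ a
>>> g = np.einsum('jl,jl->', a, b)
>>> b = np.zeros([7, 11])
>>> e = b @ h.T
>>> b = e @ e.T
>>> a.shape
(13, 13)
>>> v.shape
(3, 3)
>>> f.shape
()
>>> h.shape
(3, 11)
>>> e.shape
(7, 3)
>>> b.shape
(7, 7)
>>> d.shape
(13, 13)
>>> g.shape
()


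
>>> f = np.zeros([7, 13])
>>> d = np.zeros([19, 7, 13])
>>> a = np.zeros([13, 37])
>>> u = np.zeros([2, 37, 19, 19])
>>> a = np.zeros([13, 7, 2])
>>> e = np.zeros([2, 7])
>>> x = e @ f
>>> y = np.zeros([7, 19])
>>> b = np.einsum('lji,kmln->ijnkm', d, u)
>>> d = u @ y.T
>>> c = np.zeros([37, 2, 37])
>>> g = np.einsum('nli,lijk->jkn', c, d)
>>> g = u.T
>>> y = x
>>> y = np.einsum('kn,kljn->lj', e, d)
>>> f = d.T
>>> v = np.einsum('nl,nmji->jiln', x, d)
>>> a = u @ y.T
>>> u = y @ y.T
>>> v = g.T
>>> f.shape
(7, 19, 37, 2)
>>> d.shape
(2, 37, 19, 7)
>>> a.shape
(2, 37, 19, 37)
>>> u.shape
(37, 37)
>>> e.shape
(2, 7)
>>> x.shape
(2, 13)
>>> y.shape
(37, 19)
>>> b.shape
(13, 7, 19, 2, 37)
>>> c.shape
(37, 2, 37)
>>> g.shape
(19, 19, 37, 2)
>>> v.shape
(2, 37, 19, 19)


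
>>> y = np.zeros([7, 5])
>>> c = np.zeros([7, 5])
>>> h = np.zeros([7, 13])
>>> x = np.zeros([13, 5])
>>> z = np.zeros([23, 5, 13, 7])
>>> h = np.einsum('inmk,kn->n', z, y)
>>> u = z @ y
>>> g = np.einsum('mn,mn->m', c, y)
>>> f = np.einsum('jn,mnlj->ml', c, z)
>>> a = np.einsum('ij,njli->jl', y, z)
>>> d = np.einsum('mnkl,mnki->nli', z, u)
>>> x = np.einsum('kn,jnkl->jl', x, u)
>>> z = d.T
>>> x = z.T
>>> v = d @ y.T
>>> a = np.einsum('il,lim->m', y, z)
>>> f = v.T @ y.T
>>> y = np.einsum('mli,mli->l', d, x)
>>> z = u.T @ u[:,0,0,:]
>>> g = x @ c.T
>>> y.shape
(7,)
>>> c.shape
(7, 5)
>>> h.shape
(5,)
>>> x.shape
(5, 7, 5)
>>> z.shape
(5, 13, 5, 5)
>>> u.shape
(23, 5, 13, 5)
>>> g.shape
(5, 7, 7)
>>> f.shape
(7, 7, 7)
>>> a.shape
(5,)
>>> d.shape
(5, 7, 5)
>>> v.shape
(5, 7, 7)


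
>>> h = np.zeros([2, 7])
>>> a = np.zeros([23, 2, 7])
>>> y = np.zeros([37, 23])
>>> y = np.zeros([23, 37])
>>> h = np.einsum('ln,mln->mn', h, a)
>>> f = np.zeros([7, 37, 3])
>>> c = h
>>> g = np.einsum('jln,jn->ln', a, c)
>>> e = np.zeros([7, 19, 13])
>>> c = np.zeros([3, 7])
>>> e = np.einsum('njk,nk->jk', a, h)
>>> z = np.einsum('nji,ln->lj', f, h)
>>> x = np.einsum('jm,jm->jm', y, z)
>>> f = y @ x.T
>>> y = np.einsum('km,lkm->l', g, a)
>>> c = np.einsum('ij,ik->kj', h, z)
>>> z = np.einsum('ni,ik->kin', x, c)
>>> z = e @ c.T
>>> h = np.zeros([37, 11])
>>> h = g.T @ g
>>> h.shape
(7, 7)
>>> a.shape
(23, 2, 7)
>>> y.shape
(23,)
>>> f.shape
(23, 23)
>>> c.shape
(37, 7)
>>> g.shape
(2, 7)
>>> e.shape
(2, 7)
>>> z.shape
(2, 37)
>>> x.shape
(23, 37)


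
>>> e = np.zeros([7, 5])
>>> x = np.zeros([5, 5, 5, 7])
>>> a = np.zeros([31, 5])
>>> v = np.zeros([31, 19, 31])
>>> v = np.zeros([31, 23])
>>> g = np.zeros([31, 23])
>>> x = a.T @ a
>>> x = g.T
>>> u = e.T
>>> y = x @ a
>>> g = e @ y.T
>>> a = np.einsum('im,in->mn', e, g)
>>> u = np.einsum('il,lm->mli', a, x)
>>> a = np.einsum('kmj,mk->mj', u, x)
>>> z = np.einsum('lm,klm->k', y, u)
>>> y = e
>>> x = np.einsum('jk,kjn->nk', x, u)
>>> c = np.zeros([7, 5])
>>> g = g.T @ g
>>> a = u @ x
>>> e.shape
(7, 5)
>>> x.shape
(5, 31)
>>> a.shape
(31, 23, 31)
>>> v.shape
(31, 23)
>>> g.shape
(23, 23)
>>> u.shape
(31, 23, 5)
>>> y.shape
(7, 5)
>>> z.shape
(31,)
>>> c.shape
(7, 5)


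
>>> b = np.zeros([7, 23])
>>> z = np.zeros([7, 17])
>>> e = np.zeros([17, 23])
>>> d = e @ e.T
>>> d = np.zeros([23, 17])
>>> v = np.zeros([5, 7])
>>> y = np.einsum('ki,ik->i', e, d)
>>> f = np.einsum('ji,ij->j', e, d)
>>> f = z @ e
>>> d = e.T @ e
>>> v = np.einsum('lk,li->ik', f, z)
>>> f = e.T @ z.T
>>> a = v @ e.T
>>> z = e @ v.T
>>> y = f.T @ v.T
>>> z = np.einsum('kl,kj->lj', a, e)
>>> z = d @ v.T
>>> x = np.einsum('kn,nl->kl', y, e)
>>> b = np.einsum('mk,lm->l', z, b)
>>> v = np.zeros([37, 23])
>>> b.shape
(7,)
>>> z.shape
(23, 17)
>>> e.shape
(17, 23)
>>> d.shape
(23, 23)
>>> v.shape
(37, 23)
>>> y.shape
(7, 17)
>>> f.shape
(23, 7)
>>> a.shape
(17, 17)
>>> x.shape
(7, 23)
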